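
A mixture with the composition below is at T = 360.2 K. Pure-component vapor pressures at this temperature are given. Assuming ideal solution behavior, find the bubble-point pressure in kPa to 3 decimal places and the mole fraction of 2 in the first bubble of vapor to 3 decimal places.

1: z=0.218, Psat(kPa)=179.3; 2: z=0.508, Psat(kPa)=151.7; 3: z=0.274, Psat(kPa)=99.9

At the bubble point ψ → 0, so ΣzᵢKᵢ = 1 with Kᵢ = Pᵢˢᵃᵗ/P ⇒ P = ΣzᵢPᵢˢᵃᵗ.
P = 0.218·179.3 + 0.508·151.7 + 0.274·99.9 = 143.524 kPa
yᵢ = zᵢPᵢˢᵃᵗ/P ⇒ y_2 = 0.508·151.7/143.524 = 0.537

Pbub = 143.524 kPa, y_2 = 0.537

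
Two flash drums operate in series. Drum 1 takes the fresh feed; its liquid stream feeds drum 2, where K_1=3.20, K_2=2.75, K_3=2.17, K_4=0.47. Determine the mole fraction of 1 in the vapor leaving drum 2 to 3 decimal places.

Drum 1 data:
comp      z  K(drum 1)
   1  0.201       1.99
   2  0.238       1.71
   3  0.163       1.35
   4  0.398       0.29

Drum 1:
Material balance + equilibrium reduce to Σ zᵢ(Kᵢ−1)/(1+ψ₁(Kᵢ−1)) = 0.
Feasibility: ΣzᵢKᵢ = 1.142, Σzᵢ/Kᵢ = 1.733 — both > 1, two phases present.
Newton iteration, ψ₁⁰ = 0.57:
  ψ₁ = 0.570: g = -0.1796, g' = -0.721 → ψ₁ = 0.321
  ψ₁ = 0.321: g = -0.0261, g' = -0.546 → ψ₁ = 0.273
Converged at ψ₁ = 0.273.
Drum-1 compositions:
  1: x = 0.158, y = 0.315
  2: x = 0.199, y = 0.341
  3: x = 0.149, y = 0.201
  4: x = 0.493, y = 0.143
Drum-2 feed = drum-1 liquid: z₂ = (0.1583, 0.1994, 0.1488, 0.4935).
Drum 2:
Material balance + equilibrium reduce to Σ zᵢ(Kᵢ−1)/(1+ψ₂(Kᵢ−1)) = 0.
g(0) = ΣzᵢKᵢ − 1 = 0.610 and g(1) = 1 − Σzᵢ/Kᵢ = -0.241, so a root lies in (0, 1).
Newton iteration, ψ₂⁰ = 0.46:
  ψ₂ = 0.460: g = 0.1337, g' = -0.705 → ψ₂ = 0.650
  ψ₂ = 0.650: g = 0.0067, g' = -0.652 → ψ₂ = 0.660
Converged at ψ₂ = 0.660.
  1: x = 0.065, y = 0.207
  2: x = 0.093, y = 0.254
  3: x = 0.084, y = 0.182
  4: x = 0.759, y = 0.357

y_1 (drum 2) = 0.207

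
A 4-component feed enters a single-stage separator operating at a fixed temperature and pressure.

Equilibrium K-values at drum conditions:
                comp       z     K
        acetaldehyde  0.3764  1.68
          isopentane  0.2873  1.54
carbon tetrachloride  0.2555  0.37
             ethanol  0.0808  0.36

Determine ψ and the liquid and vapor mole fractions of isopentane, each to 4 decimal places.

Let ψ = V/F and solve Σ zᵢ(Kᵢ−1)/(1+ψ(Kᵢ−1)) = 0.
Check two-phase: ΣzᵢKᵢ = 1.1984 > 1 and Σzᵢ/Kᵢ = 1.3256 > 1, so g(0) = 0.1984 > 0 and g(1) = -0.3256 < 0.
Iterate (Newton) starting at ψ = 0.34:
  ψ = 0.3400: g = 0.06803, g' = -0.3929 → ψ = 0.5131
  ψ = 0.5131: g = -0.00363, g' = -0.4418 → ψ = 0.5049
Converged at ψ = 0.5049.
Compositions from xᵢ = zᵢ/(1+ψ(Kᵢ−1)), yᵢ = Kᵢxᵢ:
  acetaldehyde: x = 0.2802, y = 0.4707
  isopentane: x = 0.2258, y = 0.3477
  carbon tetrachloride: x = 0.3747, y = 0.1386
  ethanol: x = 0.1194, y = 0.0430

ψ = 0.5049, x_isopentane = 0.2258, y_isopentane = 0.3477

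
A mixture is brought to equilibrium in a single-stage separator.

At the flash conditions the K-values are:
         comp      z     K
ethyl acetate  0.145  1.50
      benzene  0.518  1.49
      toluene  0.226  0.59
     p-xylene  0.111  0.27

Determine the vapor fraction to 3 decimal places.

ψ = 0.555

Rachford–Rice: g(ψ) = Σ zᵢ(Kᵢ−1)/(1+ψ(Kᵢ−1)) = 0.
Check two-phase: ΣzᵢKᵢ = 1.153 > 1 and Σzᵢ/Kᵢ = 1.238 > 1, so g(0) = 0.153 > 0 and g(1) = -0.238 < 0.
Iterate (Newton) starting at ψ = 0.5:
  ψ = 0.500: g = 0.0177, g' = -0.310 → ψ = 0.557
  ψ = 0.557: g = -0.0006, g' = -0.331 → ψ = 0.555
Converged at ψ = 0.555.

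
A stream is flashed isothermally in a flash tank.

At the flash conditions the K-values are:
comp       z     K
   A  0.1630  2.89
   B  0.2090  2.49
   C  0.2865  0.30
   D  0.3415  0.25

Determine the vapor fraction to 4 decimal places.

ψ = 0.1334

Rachford–Rice: g(ψ) = Σ zᵢ(Kᵢ−1)/(1+ψ(Kᵢ−1)) = 0.
g(0) = ΣzᵢKᵢ − 1 = 0.1628 and g(1) = 1 − Σzᵢ/Kᵢ = -1.4613, so a root lies in (0, 1).
Iterate (Newton) starting at ψ = 0.5:
  ψ = 0.5000: g = -0.38149, g' = -1.1303 → ψ = 0.1625
  ψ = 0.1625: g = -0.03157, g' = -1.0694 → ψ = 0.1330
  ψ = 0.1330: g = 0.00047, g' = -1.1028 → ψ = 0.1334
Converged at ψ = 0.1334.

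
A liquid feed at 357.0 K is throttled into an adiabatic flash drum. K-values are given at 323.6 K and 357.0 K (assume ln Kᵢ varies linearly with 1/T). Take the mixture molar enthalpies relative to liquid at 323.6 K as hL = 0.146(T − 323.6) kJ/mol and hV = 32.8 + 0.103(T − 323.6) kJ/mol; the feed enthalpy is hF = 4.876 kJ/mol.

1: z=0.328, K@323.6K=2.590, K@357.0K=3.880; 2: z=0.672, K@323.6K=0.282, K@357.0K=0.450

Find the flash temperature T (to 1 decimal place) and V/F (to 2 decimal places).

T = 331.0 K, V/F = 0.12

Adiabatic flash: solve Rachford–Rice at each trial T, then check hF = ψ·hV(T) + (1−ψ)·hL(T).
  T = 323.6 K: K = (2.590, 0.282), RR gives ψ = 0.034, H_out = 1.121 kJ/mol
  T = 357.0 K: K = (3.880, 0.450), RR gives ψ = 0.363, H_out = 16.262 kJ/mol
  T = 340.3 K: K = (3.202, 0.360), RR gives ψ = 0.208, H_out = 9.097 kJ/mol
  T = 332.0 K: K = (2.889, 0.320), RR gives ψ = 0.127, H_out = 5.334 kJ/mol
  T = 327.8 K: K = (2.737, 0.301), RR gives ψ = 0.082, H_out = 3.295 kJ/mol
  T = 329.9 K: K = (2.813, 0.310), RR gives ψ = 0.105, H_out = 4.329 kJ/mol
Linear interpolation between T = 329.9 (H_out = 4.329) and T = 332.0 (H_out = 5.334) on hF = 4.876 gives T ≈ 331.0 K, at which ψ = 0.12.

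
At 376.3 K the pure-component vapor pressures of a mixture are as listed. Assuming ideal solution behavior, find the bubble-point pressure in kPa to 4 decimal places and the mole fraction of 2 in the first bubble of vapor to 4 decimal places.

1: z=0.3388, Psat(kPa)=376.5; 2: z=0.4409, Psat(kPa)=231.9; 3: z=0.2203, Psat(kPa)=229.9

Pbub = 280.4499 kPa, y_2 = 0.3646

At the bubble point ψ → 0, so ΣzᵢKᵢ = 1 with Kᵢ = Pᵢˢᵃᵗ/P ⇒ P = ΣzᵢPᵢˢᵃᵗ.
P = 0.3388·376.5 + 0.4409·231.9 + 0.2203·229.9 = 280.4499 kPa
yᵢ = zᵢPᵢˢᵃᵗ/P ⇒ y_2 = 0.4409·231.9/280.4499 = 0.3646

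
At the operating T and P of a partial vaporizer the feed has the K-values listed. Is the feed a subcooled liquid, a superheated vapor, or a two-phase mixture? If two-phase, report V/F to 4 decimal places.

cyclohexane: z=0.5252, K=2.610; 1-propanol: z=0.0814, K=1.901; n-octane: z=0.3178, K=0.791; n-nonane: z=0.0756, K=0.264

ΣzᵢKᵢ = 1.7969; Σzᵢ/Kᵢ = 0.9322.
Since Σzᵢ/Kᵢ < 1 the mixture is above its dew point — single vapor phase.

superheated vapor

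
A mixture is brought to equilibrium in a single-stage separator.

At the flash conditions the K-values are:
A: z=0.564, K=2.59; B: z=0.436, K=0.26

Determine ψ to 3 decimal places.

ψ = 0.488

Rachford–Rice: g(ψ) = Σ zᵢ(Kᵢ−1)/(1+ψ(Kᵢ−1)) = 0.
g(0) = ΣzᵢKᵢ − 1 = 0.574 and g(1) = 1 − Σzᵢ/Kᵢ = -0.895, so a root lies in (0, 1).
Newton iteration, ψ⁰ = 0.5:
  ψ = 0.500: g = -0.0125, g' = -1.044 → ψ = 0.488
Converged at ψ = 0.488.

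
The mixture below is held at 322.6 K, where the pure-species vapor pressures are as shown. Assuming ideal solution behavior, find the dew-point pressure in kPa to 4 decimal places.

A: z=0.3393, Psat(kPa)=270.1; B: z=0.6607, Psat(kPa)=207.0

Pdew = 224.8207 kPa

At the dew point ψ → 1, so Σzᵢ/Kᵢ = 1 with Kᵢ = Pᵢˢᵃᵗ/P ⇒ 1/P = Σzᵢ/Pᵢˢᵃᵗ.
1/P = 0.3393/270.1 + 0.6607/207.0 = 0.0044480 ⇒ P = 224.8207 kPa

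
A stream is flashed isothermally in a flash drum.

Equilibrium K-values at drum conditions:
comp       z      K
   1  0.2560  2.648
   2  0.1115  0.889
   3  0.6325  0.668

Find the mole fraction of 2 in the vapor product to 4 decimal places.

y_2 = 0.1037

Let β = V/F and solve Σ zᵢ(Kᵢ−1)/(1+β(Kᵢ−1)) = 0.
Feasibility: ΣzᵢKᵢ = 1.1995, Σzᵢ/Kᵢ = 1.1690 — both > 1, two phases present.
Newton–Raphson from β = 0.59:
  β = 0.5900: g = -0.06048, g' = -0.2881 → β = 0.3801
  β = 0.3801: g = 0.00617, g' = -0.3557 → β = 0.3974
  β = 0.3974: g = 0.00007, g' = -0.3479 → β = 0.3976
Converged at β = 0.3976.
Compositions from xᵢ = zᵢ/(1+β(Kᵢ−1)), yᵢ = Kᵢxᵢ:
  1: x = 0.1547, y = 0.4095
  2: x = 0.1166, y = 0.1037
  3: x = 0.7287, y = 0.4868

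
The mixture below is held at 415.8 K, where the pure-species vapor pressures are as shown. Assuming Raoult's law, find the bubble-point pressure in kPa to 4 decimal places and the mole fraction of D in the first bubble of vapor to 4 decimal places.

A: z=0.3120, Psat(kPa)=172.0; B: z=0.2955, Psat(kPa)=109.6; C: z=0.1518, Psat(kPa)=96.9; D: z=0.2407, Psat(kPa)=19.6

Pbub = 105.4779 kPa, y_D = 0.0447

At the bubble point ψ → 0, so ΣzᵢKᵢ = 1 with Kᵢ = Pᵢˢᵃᵗ/P ⇒ P = ΣzᵢPᵢˢᵃᵗ.
P = 0.3120·172.0 + 0.2955·109.6 + 0.1518·96.9 + 0.2407·19.6 = 105.4779 kPa
yᵢ = zᵢPᵢˢᵃᵗ/P ⇒ y_D = 0.2407·19.6/105.4779 = 0.0447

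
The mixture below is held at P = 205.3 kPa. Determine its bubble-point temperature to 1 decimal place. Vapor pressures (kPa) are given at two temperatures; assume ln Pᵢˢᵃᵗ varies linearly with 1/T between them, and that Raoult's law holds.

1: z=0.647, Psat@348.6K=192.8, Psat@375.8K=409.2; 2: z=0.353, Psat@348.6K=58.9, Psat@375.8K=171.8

Bubble-point temperature: ΣzᵢPᵢˢᵃᵗ(T) = P. Interpolate ln Pᵢˢᵃᵗ = aᵢ + bᵢ/T.
  T = 348.6 K: ΣzᵢPᵢˢᵃᵗ = 145.53 kPa
  T = 375.8 K: ΣzᵢPᵢˢᵃᵗ = 325.40 kPa
  T = 362.2 K: ΣzᵢPᵢˢᵃᵗ = 220.55 kPa
  T = 355.4 K: ΣzᵢPᵢˢᵃᵗ = 179.79 kPa
  T = 358.8 K: ΣzᵢPᵢˢᵃᵗ = 199.30 kPa
  T = 360.5 K: ΣzᵢPᵢˢᵃᵗ = 209.70 kPa
Interpolating between 358.8 K and 360.5 K gives T ≈ 359.8 K.

T = 359.8 K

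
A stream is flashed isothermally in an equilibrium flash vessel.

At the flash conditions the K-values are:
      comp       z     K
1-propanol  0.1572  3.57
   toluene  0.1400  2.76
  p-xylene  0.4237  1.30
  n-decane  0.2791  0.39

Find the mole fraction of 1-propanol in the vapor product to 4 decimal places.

Material balance + equilibrium reduce to Σ zᵢ(Kᵢ−1)/(1+β(Kᵢ−1)) = 0.
Check two-phase: ΣzᵢKᵢ = 1.6073 > 1 and Σzᵢ/Kᵢ = 1.1363 > 1, so g(0) = 0.6073 > 0 and g(1) = -0.1363 < 0.
Iterate (Newton) starting at β = 0.5:
  β = 0.5000: g = 0.17344, g' = -0.5654 → β = 0.8068
  β = 0.8068: g = 0.00040, g' = -0.6113 → β = 0.8074
Converged at β = 0.8074.
Compositions from xᵢ = zᵢ/(1+β(Kᵢ−1)), yᵢ = Kᵢxᵢ:
  1-propanol: x = 0.0511, y = 0.1825
  toluene: x = 0.0578, y = 0.1596
  p-xylene: x = 0.3411, y = 0.4434
  n-decane: x = 0.5500, y = 0.2145

y_1-propanol = 0.1825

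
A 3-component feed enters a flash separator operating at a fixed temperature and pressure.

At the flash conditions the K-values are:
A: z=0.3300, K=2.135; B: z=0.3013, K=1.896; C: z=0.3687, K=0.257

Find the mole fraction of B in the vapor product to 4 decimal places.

y_B = 0.3978

Let β = V/F and solve Σ zᵢ(Kᵢ−1)/(1+β(Kᵢ−1)) = 0.
g(0) = ΣzᵢKᵢ − 1 = 0.3706 and g(1) = 1 − Σzᵢ/Kᵢ = -0.7481, so a root lies in (0, 1).
Iterate (Newton) starting at β = 0.59:
  β = 0.5900: g = -0.08683, g' = -0.9013 → β = 0.4937
  β = 0.4937: g = -0.00540, g' = -0.7985 → β = 0.4869
Converged at β = 0.4869.
Compositions from xᵢ = zᵢ/(1+β(Kᵢ−1)), yᵢ = Kᵢxᵢ:
  A: x = 0.2125, y = 0.4538
  B: x = 0.2098, y = 0.3978
  C: x = 0.5777, y = 0.1485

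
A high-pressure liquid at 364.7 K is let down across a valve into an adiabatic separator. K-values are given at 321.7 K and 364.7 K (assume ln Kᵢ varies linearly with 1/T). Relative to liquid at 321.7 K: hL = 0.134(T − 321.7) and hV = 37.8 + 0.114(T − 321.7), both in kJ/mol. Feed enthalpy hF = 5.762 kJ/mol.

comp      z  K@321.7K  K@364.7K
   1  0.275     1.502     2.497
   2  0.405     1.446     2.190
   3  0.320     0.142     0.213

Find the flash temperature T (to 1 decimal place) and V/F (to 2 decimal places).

T = 323.2 K, V/F = 0.15

Adiabatic flash: solve Rachford–Rice at each trial T, then check hF = ψ·hV(T) + (1−ψ)·hL(T).
  T = 321.7 K: K = (1.502, 1.446, 0.142), RR gives ψ = 0.110, H_out = 4.143 kJ/mol
  T = 364.7 K: K = (2.497, 2.190, 0.213), RR gives ψ = 0.619, H_out = 28.632 kJ/mol
  T = 343.2 K: K = (1.968, 1.803, 0.176), RR gives ψ = 0.456, H_out = 19.939 kJ/mol
  T = 332.4 K: K = (1.726, 1.620, 0.159), RR gives ψ = 0.325, H_out = 13.634 kJ/mol
  T = 327.0 K: K = (1.611, 1.531, 0.150), RR gives ψ = 0.232, H_out = 9.441 kJ/mol
  T = 324.4 K: K = (1.557, 1.489, 0.146), RR gives ψ = 0.177, H_out = 7.025 kJ/mol
  T = 323.0 K: K = (1.528, 1.467, 0.144), RR gives ψ = 0.143, H_out = 5.585 kJ/mol
Linear interpolation between T = 323.0 (H_out = 5.585) and T = 324.4 (H_out = 7.025) on hF = 5.762 gives T ≈ 323.2 K, at which ψ = 0.15.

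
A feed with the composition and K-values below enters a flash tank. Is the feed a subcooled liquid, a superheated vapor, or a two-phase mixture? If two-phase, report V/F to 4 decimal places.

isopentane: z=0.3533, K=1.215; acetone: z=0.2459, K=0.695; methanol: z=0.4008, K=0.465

ΣzᵢKᵢ = 0.7865; Σzᵢ/Kᵢ = 1.5065.
Since ΣzᵢKᵢ < 1 the mixture is below its bubble point — single liquid phase.

subcooled liquid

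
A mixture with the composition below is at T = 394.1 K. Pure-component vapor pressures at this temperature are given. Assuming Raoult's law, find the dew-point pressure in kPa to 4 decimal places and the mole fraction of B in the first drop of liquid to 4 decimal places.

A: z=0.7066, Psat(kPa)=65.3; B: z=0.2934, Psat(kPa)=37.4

Pdew = 53.5741 kPa, x_B = 0.4203

At the dew point ψ → 1, so Σzᵢ/Kᵢ = 1 with Kᵢ = Pᵢˢᵃᵗ/P ⇒ 1/P = Σzᵢ/Pᵢˢᵃᵗ.
1/P = 0.7066/65.3 + 0.2934/37.4 = 0.0186657 ⇒ P = 53.5741 kPa
xᵢ = zᵢP/Pᵢˢᵃᵗ ⇒ x_B = 0.2934·53.5741/37.4 = 0.4203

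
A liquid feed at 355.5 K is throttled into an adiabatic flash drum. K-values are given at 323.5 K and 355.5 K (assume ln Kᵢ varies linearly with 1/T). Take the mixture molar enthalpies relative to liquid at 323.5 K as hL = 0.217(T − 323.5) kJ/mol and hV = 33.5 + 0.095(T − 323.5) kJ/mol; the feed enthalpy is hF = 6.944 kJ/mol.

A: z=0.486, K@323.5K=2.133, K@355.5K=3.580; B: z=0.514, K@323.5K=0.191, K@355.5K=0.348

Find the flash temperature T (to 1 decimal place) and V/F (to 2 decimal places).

T = 326.1 K, V/F = 0.19

Adiabatic flash: solve Rachford–Rice at each trial T, then check hF = ψ·hV(T) + (1−ψ)·hL(T).
  T = 323.5 K: K = (2.133, 0.191), RR gives ψ = 0.147, H_out = 4.927 kJ/mol
  T = 355.5 K: K = (3.580, 0.348), RR gives ψ = 0.546, H_out = 23.109 kJ/mol
  T = 339.5 K: K = (2.797, 0.261), RR gives ψ = 0.372, H_out = 15.211 kJ/mol
  T = 331.5 K: K = (2.451, 0.224), RR gives ψ = 0.272, H_out = 10.590 kJ/mol
  T = 327.5 K: K = (2.288, 0.207), RR gives ψ = 0.214, H_out = 7.934 kJ/mol
  T = 325.5 K: K = (2.210, 0.199), RR gives ψ = 0.182, H_out = 6.481 kJ/mol
Linear interpolation between T = 325.5 (H_out = 6.481) and T = 327.5 (H_out = 7.934) on hF = 6.944 gives T ≈ 326.1 K, at which ψ = 0.19.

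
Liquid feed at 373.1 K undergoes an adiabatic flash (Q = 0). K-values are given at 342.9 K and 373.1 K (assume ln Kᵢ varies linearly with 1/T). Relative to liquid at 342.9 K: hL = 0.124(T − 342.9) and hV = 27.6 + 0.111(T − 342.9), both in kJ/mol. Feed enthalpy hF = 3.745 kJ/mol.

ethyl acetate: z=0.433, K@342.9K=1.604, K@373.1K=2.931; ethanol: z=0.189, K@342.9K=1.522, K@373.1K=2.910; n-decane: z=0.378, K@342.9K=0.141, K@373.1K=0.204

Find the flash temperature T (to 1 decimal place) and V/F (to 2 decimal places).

T = 344.4 K, V/F = 0.13

Adiabatic flash: solve Rachford–Rice at each trial T, then check hF = ψ·hV(T) + (1−ψ)·hL(T).
  T = 342.9 K: K = (1.604, 1.522, 0.141), RR gives ψ = 0.071, H_out = 1.966 kJ/mol
  T = 373.1 K: K = (2.931, 2.910, 0.204), RR gives ψ = 0.585, H_out = 19.661 kJ/mol
  T = 358.0 K: K = (2.196, 2.133, 0.171), RR gives ψ = 0.429, H_out = 13.629 kJ/mol
  T = 350.4 K: K = (1.881, 1.807, 0.155), RR gives ψ = 0.296, H_out = 9.072 kJ/mol
  T = 346.6 K: K = (1.737, 1.658, 0.148), RR gives ψ = 0.200, H_out = 5.957 kJ/mol
  T = 344.8 K: K = (1.671, 1.591, 0.145), RR gives ψ = 0.142, H_out = 4.165 kJ/mol
Linear interpolation between T = 342.9 (H_out = 1.966) and T = 344.8 (H_out = 4.165) on hF = 3.745 gives T ≈ 344.4 K, at which ψ = 0.13.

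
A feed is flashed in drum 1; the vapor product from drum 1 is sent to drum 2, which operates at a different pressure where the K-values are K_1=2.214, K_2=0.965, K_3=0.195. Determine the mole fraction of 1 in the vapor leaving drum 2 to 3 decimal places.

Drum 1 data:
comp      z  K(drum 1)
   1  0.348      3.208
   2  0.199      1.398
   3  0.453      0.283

y_1 (drum 2) = 0.676

Drum 1:
Material balance + equilibrium reduce to Σ zᵢ(Kᵢ−1)/(1+ψ₁(Kᵢ−1)) = 0.
Check two-phase: ΣzᵢKᵢ = 1.523 > 1 and Σzᵢ/Kᵢ = 1.852 > 1, so g(0) = 0.523 > 0 and g(1) = -0.852 < 0.
Newton–Raphson from ψ₁ = 0.49:
  ψ₁ = 0.490: g = -0.0654, g' = -0.967 → ψ₁ = 0.422
Converged at ψ₁ = 0.422.
Drum-1 compositions:
  1: x = 0.180, y = 0.578
  2: x = 0.170, y = 0.238
  3: x = 0.649, y = 0.184
Drum-2 feed = drum-1 vapor: z₂ = (0.5780, 0.2382, 0.1838).
Drum 2:
Rachford–Rice: g(ψ₂) = Σ zᵢ(Kᵢ−1)/(1+ψ₂(Kᵢ−1)) = 0.
Feasibility: ΣzᵢKᵢ = 1.545, Σzᵢ/Kᵢ = 1.450 — both > 1, two phases present.
Iterate (Newton) starting at ψ₂ = 0.31:
  ψ₂ = 0.310: g = 0.3042, g' = -0.661 → ψ₂ = 0.770
  ψ₂ = 0.770: g = -0.0350, g' = -1.052 → ψ₂ = 0.737
  ψ₂ = 0.737: g = -0.0016, g' = -0.957 → ψ₂ = 0.735
Converged at ψ₂ = 0.735.
  1: x = 0.305, y = 0.676
  2: x = 0.244, y = 0.236
  3: x = 0.450, y = 0.088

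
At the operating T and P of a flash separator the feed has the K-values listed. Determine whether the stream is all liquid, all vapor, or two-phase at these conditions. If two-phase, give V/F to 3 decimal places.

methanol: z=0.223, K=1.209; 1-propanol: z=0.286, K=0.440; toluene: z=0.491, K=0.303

all liquid

ΣzᵢKᵢ = 0.544; Σzᵢ/Kᵢ = 2.455.
Since ΣzᵢKᵢ < 1 the mixture is below its bubble point — single liquid phase.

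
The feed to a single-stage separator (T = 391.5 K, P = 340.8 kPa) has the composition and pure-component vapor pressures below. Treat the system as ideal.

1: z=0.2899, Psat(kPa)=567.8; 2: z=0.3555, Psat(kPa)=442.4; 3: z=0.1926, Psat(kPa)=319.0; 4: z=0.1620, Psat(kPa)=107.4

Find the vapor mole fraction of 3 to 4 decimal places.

y_3 = 0.1885

Raoult's law: Kᵢ = Pᵢˢᵃᵗ/P = Pᵢˢᵃᵗ/340.8.
  K_1 = 567.8/340.8 = 1.666080, K_2 = 442.4/340.8 = 1.298122, K_3 = 319.0/340.8 = 0.936033, K_4 = 107.4/340.8 = 0.315141
Material balance + equilibrium reduce to Σ zᵢ(Kᵢ−1)/(1+β(Kᵢ−1)) = 0.
Feasibility: ΣzᵢKᵢ = 1.1758, Σzᵢ/Kᵢ = 1.1677 — both > 1, two phases present.
Newton–Raphson from β = 0.41:
  β = 0.4100: g = 0.07920, g' = -0.2522 → β = 0.7241
  β = 0.7241: g = -0.01557, g' = -0.3798 → β = 0.6831
  β = 0.6831: g = -0.00059, g' = -0.3517 → β = 0.6814
Converged at β = 0.6814.
Compositions from xᵢ = zᵢ/(1+β(Kᵢ−1)), yᵢ = Kᵢxᵢ:
  1: x = 0.1994, y = 0.3322
  2: x = 0.2955, y = 0.3836
  3: x = 0.2014, y = 0.1885
  4: x = 0.3037, y = 0.0957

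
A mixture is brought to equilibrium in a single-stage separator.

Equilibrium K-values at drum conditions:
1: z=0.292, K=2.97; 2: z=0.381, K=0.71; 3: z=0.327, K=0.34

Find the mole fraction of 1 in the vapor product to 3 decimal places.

y_1 = 0.573

Newton–Raphson from V/F = 0.5:
  V/F = 0.500: g = -0.1616, g' = -0.649 → V/F = 0.251
  V/F = 0.251: g = 0.0071, g' = -0.749 → V/F = 0.260
  V/F = 0.260: g = 0.0000, g' = -0.740 → V/F = 0.261
Converged at V/F = 0.261.
Compositions from xᵢ = zᵢ/(1+V/F(Kᵢ−1)), yᵢ = Kᵢxᵢ:
  1: x = 0.193, y = 0.573
  2: x = 0.412, y = 0.293
  3: x = 0.395, y = 0.134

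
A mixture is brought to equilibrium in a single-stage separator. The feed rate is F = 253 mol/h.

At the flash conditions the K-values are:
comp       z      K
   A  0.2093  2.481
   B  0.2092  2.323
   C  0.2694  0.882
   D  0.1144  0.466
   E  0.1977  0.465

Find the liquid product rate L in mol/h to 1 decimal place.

Material balance + equilibrium reduce to Σ zᵢ(Kᵢ−1)/(1+β(Kᵢ−1)) = 0.
g(0) = ΣzᵢKᵢ − 1 = 0.3881 and g(1) = 1 − Σzᵢ/Kᵢ = -0.1505, so a root lies in (0, 1).
Iterate (Newton) starting at β = 0.5:
  β = 0.5000: g = 0.08315, g' = -0.4546 → β = 0.6829
  β = 0.6829: g = 0.00212, g' = -0.4403 → β = 0.6877
Converged at β = 0.6877.
Then V = β·F = 0.6877·253 = 174.0 mol/h and L = F − V = 79.0 mol/h.

L = 79.0 mol/h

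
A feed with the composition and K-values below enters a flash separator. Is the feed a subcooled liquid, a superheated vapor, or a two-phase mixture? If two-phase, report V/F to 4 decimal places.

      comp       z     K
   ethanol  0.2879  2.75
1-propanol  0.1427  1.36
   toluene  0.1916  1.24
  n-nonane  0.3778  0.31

ΣzᵢKᵢ = 1.3405; Σzᵢ/Kᵢ = 1.5828.
Both exceed 1, so a two-phase solution exists.
Newton–Raphson from ψ = 0.5:
  ψ = 0.5000: g = -0.04469, g' = -0.6921 → ψ = 0.4354
  ψ = 0.4354: g = -0.00066, g' = -0.6744 → ψ = 0.4345
Converged at ψ = 0.4345.

two-phase, V/F = 0.4345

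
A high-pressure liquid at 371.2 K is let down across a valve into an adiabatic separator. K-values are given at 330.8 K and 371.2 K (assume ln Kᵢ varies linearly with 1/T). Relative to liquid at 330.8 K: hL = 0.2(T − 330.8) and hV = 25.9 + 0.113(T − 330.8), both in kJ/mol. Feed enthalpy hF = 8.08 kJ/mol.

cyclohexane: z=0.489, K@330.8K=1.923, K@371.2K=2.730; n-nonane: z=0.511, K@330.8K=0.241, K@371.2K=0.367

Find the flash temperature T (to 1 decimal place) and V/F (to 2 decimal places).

Adiabatic flash: solve Rachford–Rice at each trial T, then check hF = ψ·hV(T) + (1−ψ)·hL(T).
  T = 330.8 K: K = (1.923, 0.241), RR gives ψ = 0.091, H_out = 2.348 kJ/mol
  T = 371.2 K: K = (2.730, 0.367), RR gives ψ = 0.477, H_out = 18.761 kJ/mol
  T = 351.0 K: K = (2.314, 0.301), RR gives ψ = 0.311, H_out = 11.544 kJ/mol
  T = 340.9 K: K = (2.115, 0.270), RR gives ψ = 0.212, H_out = 7.324 kJ/mol
  T = 345.9 K: K = (2.213, 0.285), RR gives ψ = 0.263, H_out = 9.486 kJ/mol
  T = 343.4 K: K = (2.164, 0.278), RR gives ψ = 0.238, H_out = 8.425 kJ/mol
  T = 342.1 K: K = (2.139, 0.274), RR gives ψ = 0.225, H_out = 7.858 kJ/mol
Linear interpolation between T = 342.1 (H_out = 7.858) and T = 343.4 (H_out = 8.425) on hF = 8.08 gives T ≈ 342.6 K, at which ψ = 0.23.

T = 342.6 K, V/F = 0.23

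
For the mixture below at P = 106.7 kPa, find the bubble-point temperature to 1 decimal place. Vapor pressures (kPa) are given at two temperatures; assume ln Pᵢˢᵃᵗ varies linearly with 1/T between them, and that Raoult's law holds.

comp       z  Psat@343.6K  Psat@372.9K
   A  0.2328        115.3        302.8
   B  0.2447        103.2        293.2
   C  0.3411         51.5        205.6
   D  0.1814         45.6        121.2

T = 351.6 K

Bubble-point temperature: ΣzᵢPᵢˢᵃᵗ(T) = P. Interpolate ln Pᵢˢᵃᵗ = aᵢ + bᵢ/T.
  T = 343.6 K: ΣzᵢPᵢˢᵃᵗ = 77.93 kPa
  T = 372.9 K: ΣzᵢPᵢˢᵃᵗ = 234.35 kPa
  T = 358.2 K: ΣzᵢPᵢˢᵃᵗ = 137.46 kPa
  T = 350.9 K: ΣzᵢPᵢˢᵃᵗ = 104.01 kPa
  T = 354.5 K: ΣzᵢPᵢˢᵃᵗ = 119.49 kPa
  T = 352.7 K: ΣzᵢPᵢˢᵃᵗ = 111.52 kPa
  T = 351.8 K: ΣzᵢPᵢˢᵃᵗ = 107.71 kPa
Interpolating between 350.9 K and 351.8 K gives T ≈ 351.6 K.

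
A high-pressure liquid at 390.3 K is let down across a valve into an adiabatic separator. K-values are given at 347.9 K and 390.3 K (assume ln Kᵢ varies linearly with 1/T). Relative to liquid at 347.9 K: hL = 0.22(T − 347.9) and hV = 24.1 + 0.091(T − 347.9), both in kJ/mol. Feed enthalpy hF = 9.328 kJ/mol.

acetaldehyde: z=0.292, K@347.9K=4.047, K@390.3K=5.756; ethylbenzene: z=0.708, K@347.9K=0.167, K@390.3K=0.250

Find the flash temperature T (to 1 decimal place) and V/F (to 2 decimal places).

Adiabatic flash: solve Rachford–Rice at each trial T, then check hF = ψ·hV(T) + (1−ψ)·hL(T).
  T = 347.9 K: K = (4.047, 0.167), RR gives ψ = 0.118, H_out = 2.848 kJ/mol
  T = 390.3 K: K = (5.756, 0.250), RR gives ψ = 0.240, H_out = 13.808 kJ/mol
  T = 369.1 K: K = (4.876, 0.207), RR gives ψ = 0.185, H_out = 8.625 kJ/mol
  T = 379.7 K: K = (5.310, 0.228), RR gives ψ = 0.214, H_out = 11.274 kJ/mol
  T = 374.4 K: K = (5.091, 0.217), RR gives ψ = 0.200, H_out = 9.966 kJ/mol
  T = 371.8 K: K = (4.985, 0.212), RR gives ψ = 0.193, H_out = 9.312 kJ/mol
  T = 373.1 K: K = (5.038, 0.215), RR gives ψ = 0.196, H_out = 9.640 kJ/mol
Linear interpolation between T = 371.8 (H_out = 9.312) and T = 373.1 (H_out = 9.640) on hF = 9.328 gives T ≈ 371.9 K, at which ψ = 0.19.

T = 371.9 K, V/F = 0.19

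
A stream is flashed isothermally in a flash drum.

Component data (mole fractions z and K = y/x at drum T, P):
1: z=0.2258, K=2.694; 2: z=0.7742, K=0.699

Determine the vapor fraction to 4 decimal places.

Let ψ = V/F and solve Σ zᵢ(Kᵢ−1)/(1+ψ(Kᵢ−1)) = 0.
Check two-phase: ΣzᵢKᵢ = 1.1495 > 1 and Σzᵢ/Kᵢ = 1.1914 > 1, so g(0) = 0.1495 > 0 and g(1) = -0.1914 < 0.
Newton iteration, ψ⁰ = 0.7:
  ψ = 0.7000: g = -0.12025, g' = -0.2482 → ψ = 0.2156
  ψ = 0.2156: g = 0.03099, g' = -0.4279 → ψ = 0.2880
  ψ = 0.2880: g = 0.00194, g' = -0.3768 → ψ = 0.2931
Converged at ψ = 0.2931.

ψ = 0.2931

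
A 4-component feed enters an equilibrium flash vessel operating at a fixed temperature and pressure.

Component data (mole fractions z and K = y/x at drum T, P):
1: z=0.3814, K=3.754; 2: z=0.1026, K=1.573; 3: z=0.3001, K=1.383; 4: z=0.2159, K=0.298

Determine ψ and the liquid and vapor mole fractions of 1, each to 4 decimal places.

Let ψ = V/F and solve Σ zᵢ(Kᵢ−1)/(1+ψ(Kᵢ−1)) = 0.
Feasibility: ΣzᵢKᵢ = 2.0725, Σzᵢ/Kᵢ = 1.1083 — both > 1, two phases present.
Newton iteration, ψ⁰ = 0.62:
  ψ = 0.6200: g = 0.25585, g' = -0.7753 → ψ = 0.9500
  ψ = 0.9500: g = -0.04221, g' = -1.2179 → ψ = 0.9153
  ψ = 0.9153: g = -0.00204, g' = -1.1048 → ψ = 0.9135
Converged at ψ = 0.9135.
Compositions from xᵢ = zᵢ/(1+ψ(Kᵢ−1)), yᵢ = Kᵢxᵢ:
  1: x = 0.1085, y = 0.4072
  2: x = 0.0673, y = 0.1059
  3: x = 0.2223, y = 0.3075
  4: x = 0.6019, y = 0.1794

ψ = 0.9135, x_1 = 0.1085, y_1 = 0.4072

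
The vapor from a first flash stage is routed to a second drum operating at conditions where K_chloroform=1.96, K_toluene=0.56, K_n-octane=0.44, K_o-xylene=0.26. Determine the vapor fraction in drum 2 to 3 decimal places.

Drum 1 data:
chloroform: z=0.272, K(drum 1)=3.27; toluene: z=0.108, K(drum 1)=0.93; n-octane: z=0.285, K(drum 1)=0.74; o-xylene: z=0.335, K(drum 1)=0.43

V/F (drum 2) = 0.253

Drum 1:
Material balance + equilibrium reduce to Σ zᵢ(Kᵢ−1)/(1+ψ₁(Kᵢ−1)) = 0.
Check two-phase: ΣzᵢKᵢ = 1.345 > 1 and Σzᵢ/Kᵢ = 1.364 > 1, so g(0) = 0.345 > 0 and g(1) = -0.364 < 0.
Newton iteration, ψ₁⁰ = 0.54:
  ψ₁ = 0.540: g = -0.0925, g' = -0.537 → ψ₁ = 0.368
  ψ₁ = 0.368: g = 0.0053, g' = -0.615 → ψ₁ = 0.376
Converged at ψ₁ = 0.376.
Drum-1 compositions:
  chloroform: x = 0.147, y = 0.480
  toluene: x = 0.111, y = 0.103
  n-octane: x = 0.316, y = 0.234
  o-xylene: x = 0.426, y = 0.183
Drum-2 feed = drum-1 vapor: z₂ = (0.4797, 0.1032, 0.2338, 0.1834).
Drum 2:
Newton–Raphson from ψ₂ = 0.5:
  ψ₂ = 0.500: g = -0.1443, g' = -0.629 → ψ₂ = 0.271
  ψ₂ = 0.271: g = -0.0100, g' = -0.563 → ψ₂ = 0.253
Converged at ψ₂ = 0.253.
  chloroform: x = 0.386, y = 0.757
  toluene: x = 0.116, y = 0.065
  n-octane: x = 0.272, y = 0.120
  o-xylene: x = 0.226, y = 0.059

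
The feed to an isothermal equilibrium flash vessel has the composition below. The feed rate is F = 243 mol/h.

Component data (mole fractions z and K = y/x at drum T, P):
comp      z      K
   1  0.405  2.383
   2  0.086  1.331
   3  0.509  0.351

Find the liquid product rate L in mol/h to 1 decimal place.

Newton–Raphson from V/F = 0.5:
  V/F = 0.500: g = -0.1335, g' = -0.748 → V/F = 0.321
  V/F = 0.321: g = -0.0040, g' = -0.721 → V/F = 0.316
Converged at V/F = 0.316.
Then V = V/F·F = 0.3160·243 = 76.8 mol/h and L = F − V = 166.2 mol/h.

L = 166.2 mol/h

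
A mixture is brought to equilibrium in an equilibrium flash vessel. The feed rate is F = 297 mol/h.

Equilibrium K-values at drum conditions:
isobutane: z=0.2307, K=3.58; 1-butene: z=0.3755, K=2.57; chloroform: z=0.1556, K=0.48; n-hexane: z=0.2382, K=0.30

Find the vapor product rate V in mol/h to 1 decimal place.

V = 219.7 mol/h

Newton–Raphson from ψ = 0.48:
  ψ = 0.4800: g = 0.24315, g' = -0.9469 → ψ = 0.7368
  ψ = 0.7368: g = 0.00303, g' = -0.9898 → ψ = 0.7398
Converged at ψ = 0.7398.
Then V = ψ·F = 0.7398·297 = 219.7 mol/h and L = F − V = 77.3 mol/h.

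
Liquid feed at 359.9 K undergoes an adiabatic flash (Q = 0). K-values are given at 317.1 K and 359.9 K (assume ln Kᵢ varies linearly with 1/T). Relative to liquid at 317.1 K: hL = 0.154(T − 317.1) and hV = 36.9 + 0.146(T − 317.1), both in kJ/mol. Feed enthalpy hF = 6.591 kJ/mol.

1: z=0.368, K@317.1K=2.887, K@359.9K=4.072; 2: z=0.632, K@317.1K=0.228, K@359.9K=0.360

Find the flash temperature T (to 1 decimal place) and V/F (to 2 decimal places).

Adiabatic flash: solve Rachford–Rice at each trial T, then check hF = ψ·hV(T) + (1−ψ)·hL(T).
  T = 317.1 K: K = (2.887, 0.228), RR gives ψ = 0.142, H_out = 5.231 kJ/mol
  T = 359.9 K: K = (4.072, 0.360), RR gives ψ = 0.369, H_out = 20.091 kJ/mol
  T = 338.5 K: K = (3.466, 0.291), RR gives ψ = 0.263, H_out = 12.938 kJ/mol
  T = 327.8 K: K = (3.173, 0.258), RR gives ψ = 0.205, H_out = 9.209 kJ/mol
  T = 322.5 K: K = (3.030, 0.243), RR gives ψ = 0.175, H_out = 7.279 kJ/mol
  T = 319.8 K: K = (2.958, 0.236), RR gives ψ = 0.159, H_out = 6.267 kJ/mol
  T = 321.1 K: K = (2.993, 0.239), RR gives ψ = 0.167, H_out = 6.757 kJ/mol
Linear interpolation between T = 319.8 (H_out = 6.267) and T = 321.1 (H_out = 6.757) on hF = 6.591 gives T ≈ 320.7 K, at which ψ = 0.16.

T = 320.7 K, V/F = 0.16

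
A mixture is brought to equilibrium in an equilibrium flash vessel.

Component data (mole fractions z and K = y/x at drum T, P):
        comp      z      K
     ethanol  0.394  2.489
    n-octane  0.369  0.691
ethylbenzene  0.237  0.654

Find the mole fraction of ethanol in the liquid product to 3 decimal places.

Material balance + equilibrium reduce to Σ zᵢ(Kᵢ−1)/(1+ψ(Kᵢ−1)) = 0.
g(0) = ΣzᵢKᵢ − 1 = 0.391 and g(1) = 1 − Σzᵢ/Kᵢ = -0.055, so a root lies in (0, 1).
Iterate (Newton) starting at ψ = 0.43:
  ψ = 0.430: g = 0.1298, g' = -0.411 → ψ = 0.746
  ψ = 0.746: g = 0.0192, g' = -0.307 → ψ = 0.809
  ψ = 0.809: g = 0.0003, g' = -0.297 → ψ = 0.810
Converged at ψ = 0.810.
Compositions from xᵢ = zᵢ/(1+ψ(Kᵢ−1)), yᵢ = Kᵢxᵢ:
  ethanol: x = 0.179, y = 0.445
  n-octane: x = 0.492, y = 0.340
  ethylbenzene: x = 0.329, y = 0.215

x_ethanol = 0.179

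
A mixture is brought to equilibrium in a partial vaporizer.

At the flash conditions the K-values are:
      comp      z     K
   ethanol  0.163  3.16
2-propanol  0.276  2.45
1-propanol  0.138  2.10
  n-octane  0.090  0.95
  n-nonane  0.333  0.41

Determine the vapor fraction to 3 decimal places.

Iterate (Newton) starting at ψ = 0.5:
  ψ = 0.500: g = 0.2159, g' = -0.674 → ψ = 0.820
  ψ = 0.820: g = 0.0041, g' = -0.702 → ψ = 0.826
Converged at ψ = 0.826.

ψ = 0.826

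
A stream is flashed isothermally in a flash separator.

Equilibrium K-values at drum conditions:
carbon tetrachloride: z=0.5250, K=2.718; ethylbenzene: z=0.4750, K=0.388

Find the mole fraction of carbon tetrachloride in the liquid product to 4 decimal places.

x_carbon tetrachloride = 0.2627

Rachford–Rice: g(ψ) = Σ zᵢ(Kᵢ−1)/(1+ψ(Kᵢ−1)) = 0.
g(0) = ΣzᵢKᵢ − 1 = 0.6113 and g(1) = 1 − Σzᵢ/Kᵢ = -0.4174, so a root lies in (0, 1).
Binary case is linear: z₁(K₁−1)(1+ψ(K₂−1)) + z₂(K₂−1)(1+ψ(K₁−1)) = 0
⇒ ψ = [z₁(K₁−1)+z₂(K₂−1)] / [−(K₁−1)(K₂−1)] = 0.61125/1.05142 = 0.5814
Compositions from xᵢ = zᵢ/(1+ψ(Kᵢ−1)), yᵢ = Kᵢxᵢ:
  carbon tetrachloride: x = 0.2627, y = 0.7139
  ethylbenzene: x = 0.7373, y = 0.2861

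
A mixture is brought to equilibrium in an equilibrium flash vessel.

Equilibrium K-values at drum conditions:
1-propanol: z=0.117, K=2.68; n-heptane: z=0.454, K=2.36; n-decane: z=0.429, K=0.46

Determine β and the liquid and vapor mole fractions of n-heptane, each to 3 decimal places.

β = 0.755, x_n-heptane = 0.224, y_n-heptane = 0.529

Rachford–Rice: g(β) = Σ zᵢ(Kᵢ−1)/(1+β(Kᵢ−1)) = 0.
Check two-phase: ΣzᵢKᵢ = 1.582 > 1 and Σzᵢ/Kᵢ = 1.169 > 1, so g(0) = 0.582 > 0 and g(1) = -0.169 < 0.
Iterate (Newton) starting at β = 0.5:
  β = 0.500: g = 0.1570, g' = -0.630 → β = 0.749
  β = 0.749: g = 0.0037, g' = -0.624 → β = 0.755
Converged at β = 0.755.
Compositions from xᵢ = zᵢ/(1+β(Kᵢ−1)), yᵢ = Kᵢxᵢ:
  1-propanol: x = 0.052, y = 0.138
  n-heptane: x = 0.224, y = 0.529
  n-decane: x = 0.724, y = 0.333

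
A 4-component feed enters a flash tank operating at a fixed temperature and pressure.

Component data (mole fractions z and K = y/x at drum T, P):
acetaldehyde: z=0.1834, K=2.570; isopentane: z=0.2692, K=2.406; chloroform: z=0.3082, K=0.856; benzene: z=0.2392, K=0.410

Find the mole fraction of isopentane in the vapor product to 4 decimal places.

Let ψ = V/F and solve Σ zᵢ(Kᵢ−1)/(1+ψ(Kᵢ−1)) = 0.
g(0) = ΣzᵢKᵢ − 1 = 0.4809 and g(1) = 1 − Σzᵢ/Kᵢ = -0.1267, so a root lies in (0, 1).
Iterate (Newton) starting at ψ = 0.5:
  ψ = 0.5000: g = 0.13556, g' = -0.5003 → ψ = 0.7709
  ψ = 0.7709: g = 0.00309, g' = -0.5033 → ψ = 0.7771
Converged at ψ = 0.7771.
Compositions from xᵢ = zᵢ/(1+ψ(Kᵢ−1)), yᵢ = Kᵢxᵢ:
  acetaldehyde: x = 0.0826, y = 0.2123
  isopentane: x = 0.1286, y = 0.3095
  chloroform: x = 0.3470, y = 0.2971
  benzene: x = 0.4417, y = 0.1811

y_isopentane = 0.3095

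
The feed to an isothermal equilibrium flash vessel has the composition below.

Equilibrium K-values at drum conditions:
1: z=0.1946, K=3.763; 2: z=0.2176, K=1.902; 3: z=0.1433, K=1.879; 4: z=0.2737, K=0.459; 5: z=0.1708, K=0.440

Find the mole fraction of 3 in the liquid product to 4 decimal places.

x_3 = 0.0898

Let β = V/F and solve Σ zᵢ(Kᵢ−1)/(1+β(Kᵢ−1)) = 0.
Feasibility: ΣzᵢKᵢ = 1.6162, Σzᵢ/Kᵢ = 1.2269 — both > 1, two phases present.
Iterate (Newton) starting at β = 0.3:
  β = 0.3000: g = 0.25642, g' = -0.8147 → β = 0.6148
  β = 0.6148: g = 0.03956, g' = -0.6283 → β = 0.6777
Converged at β = 0.6777.
Compositions from xᵢ = zᵢ/(1+β(Kᵢ−1)), yᵢ = Kᵢxᵢ:
  1: x = 0.0677, y = 0.2549
  2: x = 0.1350, y = 0.2569
  3: x = 0.0898, y = 0.1687
  4: x = 0.4321, y = 0.1984
  5: x = 0.2753, y = 0.1211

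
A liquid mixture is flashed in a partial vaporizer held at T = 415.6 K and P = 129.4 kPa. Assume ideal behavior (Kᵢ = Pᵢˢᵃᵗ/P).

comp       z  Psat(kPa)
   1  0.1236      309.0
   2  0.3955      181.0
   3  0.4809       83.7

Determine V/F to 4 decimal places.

Raoult's law: Kᵢ = Pᵢˢᵃᵗ/P = Pᵢˢᵃᵗ/129.4.
  K_1 = 309.0/129.4 = 2.387944, K_2 = 181.0/129.4 = 1.398764, K_3 = 83.7/129.4 = 0.646832
Newton iteration, V/F⁰ = 0.43:
  V/F = 0.4300: g = 0.04181, g' = -0.2226 → V/F = 0.6178
  V/F = 0.6178: g = 0.00165, g' = -0.2076 → V/F = 0.6258
Converged at V/F = 0.6258.

V/F = 0.6258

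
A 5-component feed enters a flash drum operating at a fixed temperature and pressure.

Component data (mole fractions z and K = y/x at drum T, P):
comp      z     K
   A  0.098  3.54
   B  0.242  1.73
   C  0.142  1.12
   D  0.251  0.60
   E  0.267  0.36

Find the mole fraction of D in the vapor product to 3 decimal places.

y_D = 0.168

Rachford–Rice: g(ψ) = Σ zᵢ(Kᵢ−1)/(1+ψ(Kᵢ−1)) = 0.
Check two-phase: ΣzᵢKᵢ = 1.171 > 1 and Σzᵢ/Kᵢ = 1.454 > 1, so g(0) = 0.171 > 0 and g(1) = -0.454 < 0.
Newton–Raphson from ψ = 0.5:
  ψ = 0.500: g = -0.1216, g' = -0.493 → ψ = 0.253
  ψ = 0.253: g = 0.0015, g' = -0.533 → ψ = 0.256
Converged at ψ = 0.256.
Compositions from xᵢ = zᵢ/(1+ψ(Kᵢ−1)), yᵢ = Kᵢxᵢ:
  A: x = 0.059, y = 0.210
  B: x = 0.204, y = 0.353
  C: x = 0.138, y = 0.154
  D: x = 0.280, y = 0.168
  E: x = 0.319, y = 0.115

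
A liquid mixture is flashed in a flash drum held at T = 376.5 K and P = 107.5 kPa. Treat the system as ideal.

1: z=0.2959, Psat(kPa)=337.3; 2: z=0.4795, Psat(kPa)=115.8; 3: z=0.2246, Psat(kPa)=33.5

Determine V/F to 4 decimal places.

Raoult's law: Kᵢ = Pᵢˢᵃᵗ/P = Pᵢˢᵃᵗ/107.5.
  K_1 = 337.3/107.5 = 3.137674, K_2 = 115.8/107.5 = 1.077209, K_3 = 33.5/107.5 = 0.311628
Material balance + equilibrium reduce to Σ zᵢ(Kᵢ−1)/(1+V/F(Kᵢ−1)) = 0.
Feasibility: ΣzᵢKᵢ = 1.5150, Σzᵢ/Kᵢ = 1.2602 — both > 1, two phases present.
Newton iteration, V/F⁰ = 0.5:
  V/F = 0.5000: g = 0.10564, g' = -0.5660 → V/F = 0.6866
  V/F = 0.6866: g = -0.00171, g' = -0.6073 → V/F = 0.6838
Converged at V/F = 0.6838.

V/F = 0.6838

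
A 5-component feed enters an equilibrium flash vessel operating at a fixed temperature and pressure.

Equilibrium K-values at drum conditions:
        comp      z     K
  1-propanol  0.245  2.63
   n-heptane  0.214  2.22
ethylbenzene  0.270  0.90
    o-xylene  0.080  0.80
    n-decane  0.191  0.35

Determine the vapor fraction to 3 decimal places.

ψ = 0.797

Rachford–Rice: g(ψ) = Σ zᵢ(Kᵢ−1)/(1+ψ(Kᵢ−1)) = 0.
Feasibility: ΣzᵢKᵢ = 1.493, Σzᵢ/Kᵢ = 1.135 — both > 1, two phases present.
Iterate (Newton) starting at ψ = 0.34:
  ψ = 0.340: g = 0.2370, g' = -0.568 → ψ = 0.757
  ψ = 0.757: g = 0.0219, g' = -0.537 → ψ = 0.798
  ψ = 0.798: g = -0.0005, g' = -0.561 → ψ = 0.797
Converged at ψ = 0.797.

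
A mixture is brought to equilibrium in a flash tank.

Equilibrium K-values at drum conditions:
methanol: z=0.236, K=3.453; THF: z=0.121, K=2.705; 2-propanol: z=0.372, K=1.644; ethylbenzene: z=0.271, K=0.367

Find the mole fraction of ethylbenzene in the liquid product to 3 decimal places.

x_ethylbenzene = 0.646

Newton–Raphson from V/F = 0.43:
  V/F = 0.430: g = 0.3527, g' = -0.753 → V/F = 0.898
  V/F = 0.898: g = 0.0163, g' = -0.839 → V/F = 0.918
  V/F = 0.918: g = -0.0003, g' = -0.867 → V/F = 0.917
Converged at V/F = 0.917.
Compositions from xᵢ = zᵢ/(1+V/F(Kᵢ−1)), yᵢ = Kᵢxᵢ:
  methanol: x = 0.073, y = 0.251
  THF: x = 0.047, y = 0.128
  2-propanol: x = 0.234, y = 0.384
  ethylbenzene: x = 0.646, y = 0.237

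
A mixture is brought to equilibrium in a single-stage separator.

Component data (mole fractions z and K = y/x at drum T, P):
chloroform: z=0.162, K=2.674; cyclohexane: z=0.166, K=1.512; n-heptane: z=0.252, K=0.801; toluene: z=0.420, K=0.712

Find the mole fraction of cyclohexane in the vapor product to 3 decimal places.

Material balance + equilibrium reduce to Σ zᵢ(Kᵢ−1)/(1+β(Kᵢ−1)) = 0.
g(0) = ΣzᵢKᵢ − 1 = 0.185 and g(1) = 1 − Σzᵢ/Kᵢ = -0.075, so a root lies in (0, 1).
Newton iteration, β⁰ = 0.5:
  β = 0.500: g = 0.0183, g' = -0.222 → β = 0.582
  β = 0.582: g = 0.0007, g' = -0.205 → β = 0.586
Converged at β = 0.586.
Compositions from xᵢ = zᵢ/(1+β(Kᵢ−1)), yᵢ = Kᵢxᵢ:
  chloroform: x = 0.082, y = 0.219
  cyclohexane: x = 0.128, y = 0.193
  n-heptane: x = 0.285, y = 0.228
  toluene: x = 0.505, y = 0.360

y_cyclohexane = 0.193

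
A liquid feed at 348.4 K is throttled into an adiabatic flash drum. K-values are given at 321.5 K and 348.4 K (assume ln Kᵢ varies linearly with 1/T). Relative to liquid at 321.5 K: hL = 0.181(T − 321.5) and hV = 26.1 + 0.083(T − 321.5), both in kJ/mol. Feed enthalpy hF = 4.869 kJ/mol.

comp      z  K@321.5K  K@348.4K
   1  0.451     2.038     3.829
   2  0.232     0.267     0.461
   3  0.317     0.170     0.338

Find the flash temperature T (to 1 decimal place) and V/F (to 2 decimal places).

Adiabatic flash: solve Rachford–Rice at each trial T, then check hF = ψ·hV(T) + (1−ψ)·hL(T).
  T = 321.5 K: K = (2.038, 0.267, 0.170), RR gives ψ = 0.043, H_out = 1.113 kJ/mol
  T = 348.4 K: K = (3.829, 0.461, 0.338), RR gives ψ = 0.542, H_out = 17.579 kJ/mol
  T = 334.9 K: K = (2.826, 0.354, 0.243), RR gives ψ = 0.333, H_out = 10.686 kJ/mol
  T = 328.2 K: K = (2.408, 0.308, 0.204), RR gives ψ = 0.209, H_out = 6.538 kJ/mol
  T = 324.9 K: K = (2.220, 0.288, 0.187), RR gives ψ = 0.135, H_out = 4.089 kJ/mol
  T = 326.5 K: K = (2.310, 0.298, 0.195), RR gives ψ = 0.172, H_out = 5.321 kJ/mol
Linear interpolation between T = 324.9 (H_out = 4.089) and T = 326.5 (H_out = 5.321) on hF = 4.869 gives T ≈ 325.9 K, at which ψ = 0.16.

T = 325.9 K, V/F = 0.16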